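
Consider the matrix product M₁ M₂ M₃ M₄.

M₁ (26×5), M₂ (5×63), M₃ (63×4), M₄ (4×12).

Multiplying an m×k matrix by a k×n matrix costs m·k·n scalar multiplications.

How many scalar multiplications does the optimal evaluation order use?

3028

Adjacent pairs: M₁M₂ = 26·5·63 = 8190; M₂M₃ = 5·63·4 = 1260; M₃M₄ = 63·4·12 = 3024.
Length 3: M₁..M₃: k=1: 0+1260+26·5·4=1780; k=2: 8190+0+26·63·4=14742 → min 1780 | M₂..M₄: k=2: 0+3024+5·63·12=6804; k=3: 1260+0+5·4·12=1500 → min 1500.
Length 4: M₁..M₄: k=1: 0+1500+26·5·12=3060; k=2: 8190+3024+26·63·12=30870; k=3: 1780+0+26·4·12=3028 → min 3028.
Optimal order: ((M₁ (M₂ M₃)) M₄) with cost 3028.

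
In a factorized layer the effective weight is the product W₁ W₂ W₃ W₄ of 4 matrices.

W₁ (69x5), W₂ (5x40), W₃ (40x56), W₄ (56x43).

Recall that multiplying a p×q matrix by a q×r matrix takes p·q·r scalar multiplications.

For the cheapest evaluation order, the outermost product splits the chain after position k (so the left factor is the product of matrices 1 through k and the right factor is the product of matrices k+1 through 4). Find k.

Adjacent pairs: W₁W₂ = 69·5·40 = 13800; W₂W₃ = 5·40·56 = 11200; W₃W₄ = 40·56·43 = 96320.
Length 3: W₁..W₃: k=1: 0+11200+69·5·56=30520; k=2: 13800+0+69·40·56=168360 → min 30520 | W₂..W₄: k=2: 0+96320+5·40·43=104920; k=3: 11200+0+5·56·43=23240 → min 23240.
Top-level splits: k=1: (W₁..W₁)·(W₂..W₄) → 0+23240+69·5·43 = 38075; k=2: (W₁..W₂)·(W₃..W₄) → 13800+96320+69·40·43 = 228800; k=3: (W₁..W₃)·(W₄..W₄) → 30520+0+69·56·43 = 196672.
Best split is after W₁, i.e. k = 1.

1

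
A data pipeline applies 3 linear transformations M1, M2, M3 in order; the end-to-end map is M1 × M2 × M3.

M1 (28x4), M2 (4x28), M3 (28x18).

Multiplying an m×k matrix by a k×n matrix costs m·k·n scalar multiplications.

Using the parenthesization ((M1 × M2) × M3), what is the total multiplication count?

(M1 × M2): 28×4 by 4×28 → 28×28, cost 28·4·28 = 3136
((M1 × M2) × M3): 28×28 by 28×18 → 28×18, cost 28·28·18 = 14112; cumulative 17248
Total: 17248 scalar multiplications.

17248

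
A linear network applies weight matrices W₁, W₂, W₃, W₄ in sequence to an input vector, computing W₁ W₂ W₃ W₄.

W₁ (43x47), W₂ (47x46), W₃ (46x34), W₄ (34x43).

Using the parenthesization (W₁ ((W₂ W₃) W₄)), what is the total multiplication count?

(W₂ W₃): 47×46 by 46×34 → 47×34, cost 47·46·34 = 73508
((W₂ W₃) W₄): 47×34 by 34×43 → 47×43, cost 47·34·43 = 68714; cumulative 142222
(W₁ ((W₂ W₃) W₄)): 43×47 by 47×43 → 43×43, cost 43·47·43 = 86903; cumulative 229125
Total: 229125 scalar multiplications.

229125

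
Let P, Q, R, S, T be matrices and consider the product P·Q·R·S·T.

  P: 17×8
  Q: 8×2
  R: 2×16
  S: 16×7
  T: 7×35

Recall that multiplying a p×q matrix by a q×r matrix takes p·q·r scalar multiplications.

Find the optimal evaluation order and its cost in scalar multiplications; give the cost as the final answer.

2176

Adjacent pairs: PQ = 17·8·2 = 272; QR = 8·2·16 = 256; RS = 2·16·7 = 224; ST = 16·7·35 = 3920.
Length 3: P..R: k=1: 0+256+17·8·16=2432; k=2: 272+0+17·2·16=816 → min 816 | Q..S: k=2: 0+224+8·2·7=336; k=3: 256+0+8·16·7=1152 → min 336 | R..T: k=3: 0+3920+2·16·35=5040; k=4: 224+0+2·7·35=714 → min 714.
Length 4: P..S: k=1: 0+336+17·8·7=1288; k=2: 272+224+17·2·7=734; k=3: 816+0+17·16·7=2720 → min 734 | Q..T: k=2: 0+714+8·2·35=1274; k=3: 256+3920+8·16·35=8656; k=4: 336+0+8·7·35=2296 → min 1274.
Length 5: P..T: k=1: 0+1274+17·8·35=6034; k=2: 272+714+17·2·35=2176; k=3: 816+3920+17·16·35=14256; k=4: 734+0+17·7·35=4899 → min 2176.
Optimal parenthesization: ((P·Q)·((R·S)·T)) with cost 2176.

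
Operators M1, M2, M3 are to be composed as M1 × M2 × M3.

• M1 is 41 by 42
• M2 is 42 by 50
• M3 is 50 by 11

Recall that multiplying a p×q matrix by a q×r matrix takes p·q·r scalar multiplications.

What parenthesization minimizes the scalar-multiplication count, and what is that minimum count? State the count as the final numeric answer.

42042

(M1 × (M2 × M3)): cost 42042.
((M1 × M2) × M3): cost 108650.
Optimal: (M1 × (M2 × M3)) with cost 42042.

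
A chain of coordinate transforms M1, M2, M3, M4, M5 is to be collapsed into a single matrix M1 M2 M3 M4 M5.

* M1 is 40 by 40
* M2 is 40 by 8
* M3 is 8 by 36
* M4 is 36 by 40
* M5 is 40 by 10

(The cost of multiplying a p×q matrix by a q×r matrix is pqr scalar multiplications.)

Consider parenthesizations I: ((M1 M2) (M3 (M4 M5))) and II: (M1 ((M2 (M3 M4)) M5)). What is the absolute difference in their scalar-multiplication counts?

Order I = ((M1 M2) (M3 (M4 M5))): (M1 M2): 40×40 by 40×8 → 40×8, cost 40·40·8 = 12800; (M4 M5): 36×40 by 40×10 → 36×10, cost 36·40·10 = 14400; (M3 (M4 M5)): 8×36 by 36×10 → 8×10, cost 8·36·10 = 2880; cumulative 17280; ((M1 M2) (M3 (M4 M5))): 40×8 by 8×10 → 40×10, cost 40·8·10 = 3200; cumulative 33280. Total 33280.
Order II = (M1 ((M2 (M3 M4)) M5)): (M3 M4): 8×36 by 36×40 → 8×40, cost 8·36·40 = 11520; (M2 (M3 M4)): 40×8 by 8×40 → 40×40, cost 40·8·40 = 12800; cumulative 24320; ((M2 (M3 M4)) M5): 40×40 by 40×10 → 40×10, cost 40·40·10 = 16000; cumulative 40320; (M1 ((M2 (M3 M4)) M5)): 40×40 by 40×10 → 40×10, cost 40·40·10 = 16000; cumulative 56320. Total 56320.
Difference: |33280 − 56320| = 23040.

23040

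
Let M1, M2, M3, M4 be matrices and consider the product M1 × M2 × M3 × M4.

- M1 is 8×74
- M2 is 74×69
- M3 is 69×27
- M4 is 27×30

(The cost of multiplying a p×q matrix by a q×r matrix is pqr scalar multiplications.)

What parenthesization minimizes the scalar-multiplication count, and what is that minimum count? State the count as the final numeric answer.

62232

Adjacent pairs: M1M2 = 8·74·69 = 40848; M2M3 = 74·69·27 = 137862; M3M4 = 69·27·30 = 55890.
Length 3: M1..M3: k=1: 0+137862+8·74·27=153846; k=2: 40848+0+8·69·27=55752 → min 55752 | M2..M4: k=2: 0+55890+74·69·30=209070; k=3: 137862+0+74·27·30=197802 → min 197802.
Length 4: M1..M4: k=1: 0+197802+8·74·30=215562; k=2: 40848+55890+8·69·30=113298; k=3: 55752+0+8·27·30=62232 → min 62232.
Optimal parenthesization: (((M1 × M2) × M3) × M4) with cost 62232.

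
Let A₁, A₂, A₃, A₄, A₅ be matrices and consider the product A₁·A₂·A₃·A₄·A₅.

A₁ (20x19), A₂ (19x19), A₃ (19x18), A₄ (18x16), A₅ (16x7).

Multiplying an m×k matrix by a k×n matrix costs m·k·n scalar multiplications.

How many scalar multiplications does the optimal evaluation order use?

Adjacent pairs: A₁A₂ = 20·19·19 = 7220; A₂A₃ = 19·19·18 = 6498; A₃A₄ = 19·18·16 = 5472; A₄A₅ = 18·16·7 = 2016.
Length 3: A₁..A₃: k=1: 0+6498+20·19·18=13338; k=2: 7220+0+20·19·18=14060 → min 13338 | A₂..A₄: k=2: 0+5472+19·19·16=11248; k=3: 6498+0+19·18·16=11970 → min 11248 | A₃..A₅: k=3: 0+2016+19·18·7=4410; k=4: 5472+0+19·16·7=7600 → min 4410.
Length 4: A₁..A₄: k=1: 0+11248+20·19·16=17328; k=2: 7220+5472+20·19·16=18772; k=3: 13338+0+20·18·16=19098 → min 17328 | A₂..A₅: k=2: 0+4410+19·19·7=6937; k=3: 6498+2016+19·18·7=10908; k=4: 11248+0+19·16·7=13376 → min 6937.
Length 5: A₁..A₅: k=1: 0+6937+20·19·7=9597; k=2: 7220+4410+20·19·7=14290; k=3: 13338+2016+20·18·7=17874; k=4: 17328+0+20·16·7=19568 → min 9597.
Optimal order: (A₁·(A₂·(A₃·(A₄·A₅)))) with cost 9597.

9597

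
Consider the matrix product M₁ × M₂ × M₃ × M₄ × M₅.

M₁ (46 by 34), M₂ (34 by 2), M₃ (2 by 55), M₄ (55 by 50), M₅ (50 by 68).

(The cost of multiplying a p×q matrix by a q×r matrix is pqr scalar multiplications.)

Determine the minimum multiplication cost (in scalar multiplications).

21684

Adjacent pairs: M₁M₂ = 46·34·2 = 3128; M₂M₃ = 34·2·55 = 3740; M₃M₄ = 2·55·50 = 5500; M₄M₅ = 55·50·68 = 187000.
Length 3: M₁..M₃: k=1: 0+3740+46·34·55=89760; k=2: 3128+0+46·2·55=8188 → min 8188 | M₂..M₄: k=2: 0+5500+34·2·50=8900; k=3: 3740+0+34·55·50=97240 → min 8900 | M₃..M₅: k=3: 0+187000+2·55·68=194480; k=4: 5500+0+2·50·68=12300 → min 12300.
Length 4: M₁..M₄: k=1: 0+8900+46·34·50=87100; k=2: 3128+5500+46·2·50=13228; k=3: 8188+0+46·55·50=134688 → min 13228 | M₂..M₅: k=2: 0+12300+34·2·68=16924; k=3: 3740+187000+34·55·68=317900; k=4: 8900+0+34·50·68=124500 → min 16924.
Length 5: M₁..M₅: k=1: 0+16924+46·34·68=123276; k=2: 3128+12300+46·2·68=21684; k=3: 8188+187000+46·55·68=367228; k=4: 13228+0+46·50·68=169628 → min 21684.
Optimal order: ((M₁ × M₂) × ((M₃ × M₄) × M₅)) with cost 21684.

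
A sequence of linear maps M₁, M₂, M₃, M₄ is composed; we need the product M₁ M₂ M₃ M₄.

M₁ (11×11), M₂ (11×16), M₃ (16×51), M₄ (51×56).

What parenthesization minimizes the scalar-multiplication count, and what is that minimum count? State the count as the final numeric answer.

Adjacent pairs: M₁M₂ = 11·11·16 = 1936; M₂M₃ = 11·16·51 = 8976; M₃M₄ = 16·51·56 = 45696.
Length 3: M₁..M₃: k=1: 0+8976+11·11·51=15147; k=2: 1936+0+11·16·51=10912 → min 10912 | M₂..M₄: k=2: 0+45696+11·16·56=55552; k=3: 8976+0+11·51·56=40392 → min 40392.
Length 4: M₁..M₄: k=1: 0+40392+11·11·56=47168; k=2: 1936+45696+11·16·56=57488; k=3: 10912+0+11·51·56=42328 → min 42328.
Optimal parenthesization: (((M₁ M₂) M₃) M₄) with cost 42328.

42328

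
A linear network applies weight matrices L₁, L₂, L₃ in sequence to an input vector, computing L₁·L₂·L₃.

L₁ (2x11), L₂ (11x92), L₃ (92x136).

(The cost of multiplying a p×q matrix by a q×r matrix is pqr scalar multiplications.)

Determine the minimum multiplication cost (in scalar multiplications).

Order (L₁·(L₂·L₃)): (L₂·L₃): 11×92 by 92×136 → 11×136, cost 11·92·136 = 137632; (L₁·(L₂·L₃)): 2×11 by 11×136 → 2×136, cost 2·11·136 = 2992; cumulative 140624. Total 140624.
Order ((L₁·L₂)·L₃): (L₁·L₂): 2×11 by 11×92 → 2×92, cost 2·11·92 = 2024; ((L₁·L₂)·L₃): 2×92 by 92×136 → 2×136, cost 2·92·136 = 25024; cumulative 27048. Total 27048.
Minimum: 27048.

27048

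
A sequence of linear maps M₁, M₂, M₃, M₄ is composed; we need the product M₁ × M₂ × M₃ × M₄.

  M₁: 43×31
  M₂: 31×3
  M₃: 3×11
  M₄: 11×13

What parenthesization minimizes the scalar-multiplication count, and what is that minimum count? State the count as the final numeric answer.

6105

Adjacent pairs: M₁M₂ = 43·31·3 = 3999; M₂M₃ = 31·3·11 = 1023; M₃M₄ = 3·11·13 = 429.
Length 3: M₁..M₃: k=1: 0+1023+43·31·11=15686; k=2: 3999+0+43·3·11=5418 → min 5418 | M₂..M₄: k=2: 0+429+31·3·13=1638; k=3: 1023+0+31·11·13=5456 → min 1638.
Length 4: M₁..M₄: k=1: 0+1638+43·31·13=18967; k=2: 3999+429+43·3·13=6105; k=3: 5418+0+43·11·13=11567 → min 6105.
Optimal parenthesization: ((M₁ × M₂) × (M₃ × M₄)) with cost 6105.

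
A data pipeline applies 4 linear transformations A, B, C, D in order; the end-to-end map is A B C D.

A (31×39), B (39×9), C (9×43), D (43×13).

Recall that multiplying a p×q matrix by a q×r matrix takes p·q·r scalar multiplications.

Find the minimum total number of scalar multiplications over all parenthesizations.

19539

Adjacent pairs: AB = 31·39·9 = 10881; BC = 39·9·43 = 15093; CD = 9·43·13 = 5031.
Length 3: A..C: k=1: 0+15093+31·39·43=67080; k=2: 10881+0+31·9·43=22878 → min 22878 | B..D: k=2: 0+5031+39·9·13=9594; k=3: 15093+0+39·43·13=36894 → min 9594.
Length 4: A..D: k=1: 0+9594+31·39·13=25311; k=2: 10881+5031+31·9·13=19539; k=3: 22878+0+31·43·13=40207 → min 19539.
Optimal order: ((A B) (C D)) with cost 19539.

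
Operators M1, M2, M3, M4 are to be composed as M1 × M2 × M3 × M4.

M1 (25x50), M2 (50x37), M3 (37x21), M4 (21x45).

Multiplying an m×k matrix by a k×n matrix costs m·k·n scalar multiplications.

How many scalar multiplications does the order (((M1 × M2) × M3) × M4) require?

(M1 × M2): 25×50 by 50×37 → 25×37, cost 25·50·37 = 46250
((M1 × M2) × M3): 25×37 by 37×21 → 25×21, cost 25·37·21 = 19425; cumulative 65675
(((M1 × M2) × M3) × M4): 25×21 by 21×45 → 25×45, cost 25·21·45 = 23625; cumulative 89300
Total: 89300 scalar multiplications.

89300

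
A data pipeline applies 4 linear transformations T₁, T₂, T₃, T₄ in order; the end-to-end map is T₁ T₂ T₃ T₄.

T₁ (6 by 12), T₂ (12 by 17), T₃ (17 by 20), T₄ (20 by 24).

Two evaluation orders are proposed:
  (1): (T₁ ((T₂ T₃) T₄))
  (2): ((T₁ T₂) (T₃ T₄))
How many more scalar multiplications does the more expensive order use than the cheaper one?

264

Order (1) = (T₁ ((T₂ T₃) T₄)): (T₂ T₃): 12×17 by 17×20 → 12×20, cost 12·17·20 = 4080; ((T₂ T₃) T₄): 12×20 by 20×24 → 12×24, cost 12·20·24 = 5760; cumulative 9840; (T₁ ((T₂ T₃) T₄)): 6×12 by 12×24 → 6×24, cost 6·12·24 = 1728; cumulative 11568. Total 11568.
Order (2) = ((T₁ T₂) (T₃ T₄)): (T₁ T₂): 6×12 by 12×17 → 6×17, cost 6·12·17 = 1224; (T₃ T₄): 17×20 by 20×24 → 17×24, cost 17·20·24 = 8160; ((T₁ T₂) (T₃ T₄)): 6×17 by 17×24 → 6×24, cost 6·17·24 = 2448; cumulative 11832. Total 11832.
Difference: |11568 − 11832| = 264.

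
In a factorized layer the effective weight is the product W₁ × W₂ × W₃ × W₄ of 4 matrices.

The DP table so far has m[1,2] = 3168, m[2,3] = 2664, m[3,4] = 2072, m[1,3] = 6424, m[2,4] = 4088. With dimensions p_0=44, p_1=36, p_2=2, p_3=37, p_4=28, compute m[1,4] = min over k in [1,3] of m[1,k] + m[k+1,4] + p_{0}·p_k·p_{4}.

7704

m[1,4] = min over k∈[1,3] of m[1,k]+m[k+1,4]+p_{0}·p_k·p_{4}.
k=1: 0 + 4088 + 44·36·28 = 48440; k=2: 3168 + 2072 + 44·2·28 = 7704; k=3: 6424 + 0 + 44·37·28 = 52008.
Minimum: 7704 at k=2.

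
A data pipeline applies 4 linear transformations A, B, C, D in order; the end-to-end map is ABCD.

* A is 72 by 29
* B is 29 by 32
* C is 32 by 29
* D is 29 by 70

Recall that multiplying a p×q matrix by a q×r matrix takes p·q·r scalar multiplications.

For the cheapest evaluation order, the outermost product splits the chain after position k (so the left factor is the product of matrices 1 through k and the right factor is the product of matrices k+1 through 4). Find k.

Adjacent pairs: AB = 72·29·32 = 66816; BC = 29·32·29 = 26912; CD = 32·29·70 = 64960.
Length 3: A..C: k=1: 0+26912+72·29·29=87464; k=2: 66816+0+72·32·29=133632 → min 87464 | B..D: k=2: 0+64960+29·32·70=129920; k=3: 26912+0+29·29·70=85782 → min 85782.
Top-level splits: k=1: (A..A)·(B..D) → 0+85782+72·29·70 = 231942; k=2: (A..B)·(C..D) → 66816+64960+72·32·70 = 293056; k=3: (A..C)·(D..D) → 87464+0+72·29·70 = 233624.
Best split is after A, i.e. k = 1.

1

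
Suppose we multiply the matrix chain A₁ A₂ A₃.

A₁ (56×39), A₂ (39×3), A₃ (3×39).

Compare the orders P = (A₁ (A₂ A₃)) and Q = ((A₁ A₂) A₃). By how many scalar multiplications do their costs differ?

Order P = (A₁ (A₂ A₃)): (A₂ A₃): 39×3 by 3×39 → 39×39, cost 39·3·39 = 4563; (A₁ (A₂ A₃)): 56×39 by 39×39 → 56×39, cost 56·39·39 = 85176; cumulative 89739. Total 89739.
Order Q = ((A₁ A₂) A₃): (A₁ A₂): 56×39 by 39×3 → 56×3, cost 56·39·3 = 6552; ((A₁ A₂) A₃): 56×3 by 3×39 → 56×39, cost 56·3·39 = 6552; cumulative 13104. Total 13104.
Difference: |89739 − 13104| = 76635.

76635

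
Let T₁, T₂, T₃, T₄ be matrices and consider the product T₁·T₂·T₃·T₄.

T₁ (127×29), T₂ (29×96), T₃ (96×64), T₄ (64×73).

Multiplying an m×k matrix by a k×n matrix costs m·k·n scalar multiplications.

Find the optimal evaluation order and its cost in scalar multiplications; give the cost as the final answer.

582523

Adjacent pairs: T₁T₂ = 127·29·96 = 353568; T₂T₃ = 29·96·64 = 178176; T₃T₄ = 96·64·73 = 448512.
Length 3: T₁..T₃: k=1: 0+178176+127·29·64=413888; k=2: 353568+0+127·96·64=1133856 → min 413888 | T₂..T₄: k=2: 0+448512+29·96·73=651744; k=3: 178176+0+29·64·73=313664 → min 313664.
Length 4: T₁..T₄: k=1: 0+313664+127·29·73=582523; k=2: 353568+448512+127·96·73=1692096; k=3: 413888+0+127·64·73=1007232 → min 582523.
Optimal parenthesization: (T₁·((T₂·T₃)·T₄)) with cost 582523.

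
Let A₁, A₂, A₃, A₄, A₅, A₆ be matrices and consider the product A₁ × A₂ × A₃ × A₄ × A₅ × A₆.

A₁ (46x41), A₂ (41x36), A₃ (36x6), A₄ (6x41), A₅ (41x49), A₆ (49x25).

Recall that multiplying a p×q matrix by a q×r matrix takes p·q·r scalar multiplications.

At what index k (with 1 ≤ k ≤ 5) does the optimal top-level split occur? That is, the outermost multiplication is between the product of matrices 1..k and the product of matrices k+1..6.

3

Adjacent pairs: A₁A₂ = 46·41·36 = 67896; A₂A₃ = 41·36·6 = 8856; A₃A₄ = 36·6·41 = 8856; A₄A₅ = 6·41·49 = 12054; A₅A₆ = 41·49·25 = 50225.
Length 3: A₁..A₃: k=1: 0+8856+46·41·6=20172; k=2: 67896+0+46·36·6=77832 → min 20172 | A₂..A₄: k=2: 0+8856+41·36·41=69372; k=3: 8856+0+41·6·41=18942 → min 18942 | A₃..A₅: k=3: 0+12054+36·6·49=22638; k=4: 8856+0+36·41·49=81180 → min 22638 | A₄..A₆: k=4: 0+50225+6·41·25=56375; k=5: 12054+0+6·49·25=19404 → min 19404.
Length 4: A₁..A₄: k=1: 0+18942+46·41·41=96268; k=2: 67896+8856+46·36·41=144648; k=3: 20172+0+46·6·41=31488 → min 31488 | A₂..A₅: k=2: 0+22638+41·36·49=94962; k=3: 8856+12054+41·6·49=32964; k=4: 18942+0+41·41·49=101311 → min 32964 | A₃..A₆: k=3: 0+19404+36·6·25=24804; k=4: 8856+50225+36·41·25=95981; k=5: 22638+0+36·49·25=66738 → min 24804.
Length 5: A₁..A₅: k=1: 0+32964+46·41·49=125378; k=2: 67896+22638+46·36·49=171678; k=3: 20172+12054+46·6·49=45750; k=4: 31488+0+46·41·49=123902 → min 45750 | A₂..A₆: k=2: 0+24804+41·36·25=61704; k=3: 8856+19404+41·6·25=34410; k=4: 18942+50225+41·41·25=111192; k=5: 32964+0+41·49·25=83189 → min 34410.
Top-level splits: k=1: (A₁..A₁)·(A₂..A₆) → 0+34410+46·41·25 = 81560; k=2: (A₁..A₂)·(A₃..A₆) → 67896+24804+46·36·25 = 134100; k=3: (A₁..A₃)·(A₄..A₆) → 20172+19404+46·6·25 = 46476; k=4: (A₁..A₄)·(A₅..A₆) → 31488+50225+46·41·25 = 128863; k=5: (A₁..A₅)·(A₆..A₆) → 45750+0+46·49·25 = 102100.
Best split is after A₃, i.e. k = 3.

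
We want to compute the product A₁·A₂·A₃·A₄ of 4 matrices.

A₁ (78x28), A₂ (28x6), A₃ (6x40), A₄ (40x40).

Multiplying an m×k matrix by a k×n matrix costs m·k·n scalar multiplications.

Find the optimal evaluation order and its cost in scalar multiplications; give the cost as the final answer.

41424

Adjacent pairs: A₁A₂ = 78·28·6 = 13104; A₂A₃ = 28·6·40 = 6720; A₃A₄ = 6·40·40 = 9600.
Length 3: A₁..A₃: k=1: 0+6720+78·28·40=94080; k=2: 13104+0+78·6·40=31824 → min 31824 | A₂..A₄: k=2: 0+9600+28·6·40=16320; k=3: 6720+0+28·40·40=51520 → min 16320.
Length 4: A₁..A₄: k=1: 0+16320+78·28·40=103680; k=2: 13104+9600+78·6·40=41424; k=3: 31824+0+78·40·40=156624 → min 41424.
Optimal parenthesization: ((A₁·A₂)·(A₃·A₄)) with cost 41424.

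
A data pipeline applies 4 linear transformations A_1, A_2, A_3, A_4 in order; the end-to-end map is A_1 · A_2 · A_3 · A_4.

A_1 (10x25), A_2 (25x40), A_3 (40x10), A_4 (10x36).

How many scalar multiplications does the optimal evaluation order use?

16100

Adjacent pairs: A_1A_2 = 10·25·40 = 10000; A_2A_3 = 25·40·10 = 10000; A_3A_4 = 40·10·36 = 14400.
Length 3: A_1..A_3: k=1: 0+10000+10·25·10=12500; k=2: 10000+0+10·40·10=14000 → min 12500 | A_2..A_4: k=2: 0+14400+25·40·36=50400; k=3: 10000+0+25·10·36=19000 → min 19000.
Length 4: A_1..A_4: k=1: 0+19000+10·25·36=28000; k=2: 10000+14400+10·40·36=38800; k=3: 12500+0+10·10·36=16100 → min 16100.
Optimal order: ((A_1 · (A_2 · A_3)) · A_4) with cost 16100.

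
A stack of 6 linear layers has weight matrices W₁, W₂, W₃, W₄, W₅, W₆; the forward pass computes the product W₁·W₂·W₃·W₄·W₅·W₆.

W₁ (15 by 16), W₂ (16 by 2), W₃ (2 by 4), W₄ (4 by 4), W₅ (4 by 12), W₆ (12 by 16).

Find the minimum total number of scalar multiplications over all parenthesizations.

1472

Adjacent pairs: W₁W₂ = 15·16·2 = 480; W₂W₃ = 16·2·4 = 128; W₃W₄ = 2·4·4 = 32; W₄W₅ = 4·4·12 = 192; W₅W₆ = 4·12·16 = 768.
Length 3: W₁..W₃: k=1: 0+128+15·16·4=1088; k=2: 480+0+15·2·4=600 → min 600 | W₂..W₄: k=2: 0+32+16·2·4=160; k=3: 128+0+16·4·4=384 → min 160 | W₃..W₅: k=3: 0+192+2·4·12=288; k=4: 32+0+2·4·12=128 → min 128 | W₄..W₆: k=4: 0+768+4·4·16=1024; k=5: 192+0+4·12·16=960 → min 960.
Length 4: W₁..W₄: k=1: 0+160+15·16·4=1120; k=2: 480+32+15·2·4=632; k=3: 600+0+15·4·4=840 → min 632 | W₂..W₅: k=2: 0+128+16·2·12=512; k=3: 128+192+16·4·12=1088; k=4: 160+0+16·4·12=928 → min 512 | W₃..W₆: k=3: 0+960+2·4·16=1088; k=4: 32+768+2·4·16=928; k=5: 128+0+2·12·16=512 → min 512.
Length 5: W₁..W₅: k=1: 0+512+15·16·12=3392; k=2: 480+128+15·2·12=968; k=3: 600+192+15·4·12=1512; k=4: 632+0+15·4·12=1352 → min 968 | W₂..W₆: k=2: 0+512+16·2·16=1024; k=3: 128+960+16·4·16=2112; k=4: 160+768+16·4·16=1952; k=5: 512+0+16·12·16=3584 → min 1024.
Length 6: W₁..W₆: k=1: 0+1024+15·16·16=4864; k=2: 480+512+15·2·16=1472; k=3: 600+960+15·4·16=2520; k=4: 632+768+15·4·16=2360; k=5: 968+0+15·12·16=3848 → min 1472.
Optimal order: ((W₁·W₂)·(((W₃·W₄)·W₅)·W₆)) with cost 1472.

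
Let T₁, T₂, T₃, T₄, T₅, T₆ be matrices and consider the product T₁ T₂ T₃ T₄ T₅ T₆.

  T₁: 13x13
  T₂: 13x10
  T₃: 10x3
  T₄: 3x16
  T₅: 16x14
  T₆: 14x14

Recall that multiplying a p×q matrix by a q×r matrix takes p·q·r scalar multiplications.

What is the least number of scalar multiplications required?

Adjacent pairs: T₁T₂ = 13·13·10 = 1690; T₂T₃ = 13·10·3 = 390; T₃T₄ = 10·3·16 = 480; T₄T₅ = 3·16·14 = 672; T₅T₆ = 16·14·14 = 3136.
Length 3: T₁..T₃: k=1: 0+390+13·13·3=897; k=2: 1690+0+13·10·3=2080 → min 897 | T₂..T₄: k=2: 0+480+13·10·16=2560; k=3: 390+0+13·3·16=1014 → min 1014 | T₃..T₅: k=3: 0+672+10·3·14=1092; k=4: 480+0+10·16·14=2720 → min 1092 | T₄..T₆: k=4: 0+3136+3·16·14=3808; k=5: 672+0+3·14·14=1260 → min 1260.
Length 4: T₁..T₄: k=1: 0+1014+13·13·16=3718; k=2: 1690+480+13·10·16=4250; k=3: 897+0+13·3·16=1521 → min 1521 | T₂..T₅: k=2: 0+1092+13·10·14=2912; k=3: 390+672+13·3·14=1608; k=4: 1014+0+13·16·14=3926 → min 1608 | T₃..T₆: k=3: 0+1260+10·3·14=1680; k=4: 480+3136+10·16·14=5856; k=5: 1092+0+10·14·14=3052 → min 1680.
Length 5: T₁..T₅: k=1: 0+1608+13·13·14=3974; k=2: 1690+1092+13·10·14=4602; k=3: 897+672+13·3·14=2115; k=4: 1521+0+13·16·14=4433 → min 2115 | T₂..T₆: k=2: 0+1680+13·10·14=3500; k=3: 390+1260+13·3·14=2196; k=4: 1014+3136+13·16·14=7062; k=5: 1608+0+13·14·14=4156 → min 2196.
Length 6: T₁..T₆: k=1: 0+2196+13·13·14=4562; k=2: 1690+1680+13·10·14=5190; k=3: 897+1260+13·3·14=2703; k=4: 1521+3136+13·16·14=7569; k=5: 2115+0+13·14·14=4663 → min 2703.
Optimal order: ((T₁ (T₂ T₃)) ((T₄ T₅) T₆)) with cost 2703.

2703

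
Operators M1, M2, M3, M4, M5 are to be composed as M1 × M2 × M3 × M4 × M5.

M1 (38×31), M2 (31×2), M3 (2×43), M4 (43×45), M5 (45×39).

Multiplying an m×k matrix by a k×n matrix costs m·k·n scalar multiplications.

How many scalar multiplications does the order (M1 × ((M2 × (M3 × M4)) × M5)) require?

107007

(M3 × M4): 2×43 by 43×45 → 2×45, cost 2·43·45 = 3870
(M2 × (M3 × M4)): 31×2 by 2×45 → 31×45, cost 31·2·45 = 2790; cumulative 6660
((M2 × (M3 × M4)) × M5): 31×45 by 45×39 → 31×39, cost 31·45·39 = 54405; cumulative 61065
(M1 × ((M2 × (M3 × M4)) × M5)): 38×31 by 31×39 → 38×39, cost 38·31·39 = 45942; cumulative 107007
Total: 107007 scalar multiplications.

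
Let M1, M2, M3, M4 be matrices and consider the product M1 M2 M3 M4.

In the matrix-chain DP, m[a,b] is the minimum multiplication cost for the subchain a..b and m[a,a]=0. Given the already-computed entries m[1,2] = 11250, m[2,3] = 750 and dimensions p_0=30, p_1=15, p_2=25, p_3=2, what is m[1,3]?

1650

m[1,3] = min over k∈[1,2] of m[1,k]+m[k+1,3]+p_{0}·p_k·p_{3}.
k=1: 0 + 750 + 30·15·2 = 1650; k=2: 11250 + 0 + 30·25·2 = 12750.
Minimum: 1650 at k=1.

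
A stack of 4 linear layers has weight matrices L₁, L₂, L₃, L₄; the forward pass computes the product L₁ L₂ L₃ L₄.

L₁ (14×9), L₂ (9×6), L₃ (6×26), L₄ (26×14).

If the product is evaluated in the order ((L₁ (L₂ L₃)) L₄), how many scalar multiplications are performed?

9776

(L₂ L₃): 9×6 by 6×26 → 9×26, cost 9·6·26 = 1404
(L₁ (L₂ L₃)): 14×9 by 9×26 → 14×26, cost 14·9·26 = 3276; cumulative 4680
((L₁ (L₂ L₃)) L₄): 14×26 by 26×14 → 14×14, cost 14·26·14 = 5096; cumulative 9776
Total: 9776 scalar multiplications.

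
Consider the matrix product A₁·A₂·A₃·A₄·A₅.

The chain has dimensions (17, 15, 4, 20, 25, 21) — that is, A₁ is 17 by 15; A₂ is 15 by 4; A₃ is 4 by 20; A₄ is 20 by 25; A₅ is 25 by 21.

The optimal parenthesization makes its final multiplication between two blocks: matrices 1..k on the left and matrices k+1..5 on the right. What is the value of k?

Adjacent pairs: A₁A₂ = 17·15·4 = 1020; A₂A₃ = 15·4·20 = 1200; A₃A₄ = 4·20·25 = 2000; A₄A₅ = 20·25·21 = 10500.
Length 3: A₁..A₃: k=1: 0+1200+17·15·20=6300; k=2: 1020+0+17·4·20=2380 → min 2380 | A₂..A₄: k=2: 0+2000+15·4·25=3500; k=3: 1200+0+15·20·25=8700 → min 3500 | A₃..A₅: k=3: 0+10500+4·20·21=12180; k=4: 2000+0+4·25·21=4100 → min 4100.
Length 4: A₁..A₄: k=1: 0+3500+17·15·25=9875; k=2: 1020+2000+17·4·25=4720; k=3: 2380+0+17·20·25=10880 → min 4720 | A₂..A₅: k=2: 0+4100+15·4·21=5360; k=3: 1200+10500+15·20·21=18000; k=4: 3500+0+15·25·21=11375 → min 5360.
Top-level splits: k=1: (A₁..A₁)·(A₂..A₅) → 0+5360+17·15·21 = 10715; k=2: (A₁..A₂)·(A₃..A₅) → 1020+4100+17·4·21 = 6548; k=3: (A₁..A₃)·(A₄..A₅) → 2380+10500+17·20·21 = 20020; k=4: (A₁..A₄)·(A₅..A₅) → 4720+0+17·25·21 = 13645.
Best split is after A₂, i.e. k = 2.

2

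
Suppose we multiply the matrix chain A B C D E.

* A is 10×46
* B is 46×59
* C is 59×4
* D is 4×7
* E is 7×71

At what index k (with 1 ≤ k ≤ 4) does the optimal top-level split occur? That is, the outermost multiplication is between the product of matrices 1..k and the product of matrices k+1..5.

Adjacent pairs: AB = 10·46·59 = 27140; BC = 46·59·4 = 10856; CD = 59·4·7 = 1652; DE = 4·7·71 = 1988.
Length 3: A..C: k=1: 0+10856+10·46·4=12696; k=2: 27140+0+10·59·4=29500 → min 12696 | B..D: k=2: 0+1652+46·59·7=20650; k=3: 10856+0+46·4·7=12144 → min 12144 | C..E: k=3: 0+1988+59·4·71=18744; k=4: 1652+0+59·7·71=30975 → min 18744.
Length 4: A..D: k=1: 0+12144+10·46·7=15364; k=2: 27140+1652+10·59·7=32922; k=3: 12696+0+10·4·7=12976 → min 12976 | B..E: k=2: 0+18744+46·59·71=211438; k=3: 10856+1988+46·4·71=25908; k=4: 12144+0+46·7·71=35006 → min 25908.
Top-level splits: k=1: (A..A)·(B..E) → 0+25908+10·46·71 = 58568; k=2: (A..B)·(C..E) → 27140+18744+10·59·71 = 87774; k=3: (A..C)·(D..E) → 12696+1988+10·4·71 = 17524; k=4: (A..D)·(E..E) → 12976+0+10·7·71 = 17946.
Best split is after C, i.e. k = 3.

3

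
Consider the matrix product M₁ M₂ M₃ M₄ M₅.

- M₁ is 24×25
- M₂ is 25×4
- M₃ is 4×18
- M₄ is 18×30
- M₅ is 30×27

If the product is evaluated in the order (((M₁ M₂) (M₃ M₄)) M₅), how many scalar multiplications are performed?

(M₁ M₂): 24×25 by 25×4 → 24×4, cost 24·25·4 = 2400
(M₃ M₄): 4×18 by 18×30 → 4×30, cost 4·18·30 = 2160
((M₁ M₂) (M₃ M₄)): 24×4 by 4×30 → 24×30, cost 24·4·30 = 2880; cumulative 7440
(((M₁ M₂) (M₃ M₄)) M₅): 24×30 by 30×27 → 24×27, cost 24·30·27 = 19440; cumulative 26880
Total: 26880 scalar multiplications.

26880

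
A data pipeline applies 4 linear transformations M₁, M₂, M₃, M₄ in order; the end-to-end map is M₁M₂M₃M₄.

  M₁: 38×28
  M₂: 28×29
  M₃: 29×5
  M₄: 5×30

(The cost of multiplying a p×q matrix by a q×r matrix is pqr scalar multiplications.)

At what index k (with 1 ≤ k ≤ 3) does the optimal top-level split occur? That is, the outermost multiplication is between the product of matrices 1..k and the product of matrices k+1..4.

3

Adjacent pairs: M₁M₂ = 38·28·29 = 30856; M₂M₃ = 28·29·5 = 4060; M₃M₄ = 29·5·30 = 4350.
Length 3: M₁..M₃: k=1: 0+4060+38·28·5=9380; k=2: 30856+0+38·29·5=36366 → min 9380 | M₂..M₄: k=2: 0+4350+28·29·30=28710; k=3: 4060+0+28·5·30=8260 → min 8260.
Top-level splits: k=1: (M₁..M₁)·(M₂..M₄) → 0+8260+38·28·30 = 40180; k=2: (M₁..M₂)·(M₃..M₄) → 30856+4350+38·29·30 = 68266; k=3: (M₁..M₃)·(M₄..M₄) → 9380+0+38·5·30 = 15080.
Best split is after M₃, i.e. k = 3.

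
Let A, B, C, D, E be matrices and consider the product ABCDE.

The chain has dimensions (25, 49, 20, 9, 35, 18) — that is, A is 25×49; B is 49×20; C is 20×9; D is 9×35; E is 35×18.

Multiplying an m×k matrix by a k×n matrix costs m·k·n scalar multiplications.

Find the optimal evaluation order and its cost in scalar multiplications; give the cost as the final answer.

29565

Adjacent pairs: AB = 25·49·20 = 24500; BC = 49·20·9 = 8820; CD = 20·9·35 = 6300; DE = 9·35·18 = 5670.
Length 3: A..C: k=1: 0+8820+25·49·9=19845; k=2: 24500+0+25·20·9=29000 → min 19845 | B..D: k=2: 0+6300+49·20·35=40600; k=3: 8820+0+49·9·35=24255 → min 24255 | C..E: k=3: 0+5670+20·9·18=8910; k=4: 6300+0+20·35·18=18900 → min 8910.
Length 4: A..D: k=1: 0+24255+25·49·35=67130; k=2: 24500+6300+25·20·35=48300; k=3: 19845+0+25·9·35=27720 → min 27720 | B..E: k=2: 0+8910+49·20·18=26550; k=3: 8820+5670+49·9·18=22428; k=4: 24255+0+49·35·18=55125 → min 22428.
Length 5: A..E: k=1: 0+22428+25·49·18=44478; k=2: 24500+8910+25·20·18=42410; k=3: 19845+5670+25·9·18=29565; k=4: 27720+0+25·35·18=43470 → min 29565.
Optimal parenthesization: ((A(BC))(DE)) with cost 29565.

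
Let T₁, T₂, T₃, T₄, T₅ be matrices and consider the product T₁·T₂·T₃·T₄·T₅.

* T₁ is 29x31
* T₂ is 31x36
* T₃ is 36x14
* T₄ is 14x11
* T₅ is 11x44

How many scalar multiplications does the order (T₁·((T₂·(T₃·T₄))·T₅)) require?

(T₃·T₄): 36×14 by 14×11 → 36×11, cost 36·14·11 = 5544
(T₂·(T₃·T₄)): 31×36 by 36×11 → 31×11, cost 31·36·11 = 12276; cumulative 17820
((T₂·(T₃·T₄))·T₅): 31×11 by 11×44 → 31×44, cost 31·11·44 = 15004; cumulative 32824
(T₁·((T₂·(T₃·T₄))·T₅)): 29×31 by 31×44 → 29×44, cost 29·31·44 = 39556; cumulative 72380
Total: 72380 scalar multiplications.

72380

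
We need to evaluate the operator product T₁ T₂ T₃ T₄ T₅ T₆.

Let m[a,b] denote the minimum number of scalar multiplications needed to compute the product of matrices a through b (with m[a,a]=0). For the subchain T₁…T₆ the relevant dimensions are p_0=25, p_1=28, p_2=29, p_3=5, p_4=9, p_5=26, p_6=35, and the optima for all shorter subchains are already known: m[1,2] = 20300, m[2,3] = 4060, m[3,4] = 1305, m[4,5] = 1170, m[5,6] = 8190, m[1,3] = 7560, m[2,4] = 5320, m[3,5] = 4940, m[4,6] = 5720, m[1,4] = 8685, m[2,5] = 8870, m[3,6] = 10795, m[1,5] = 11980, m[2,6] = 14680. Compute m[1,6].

17655

m[1,6] = min over k∈[1,5] of m[1,k]+m[k+1,6]+p_{0}·p_k·p_{6}.
k=1: 0 + 14680 + 25·28·35 = 39180; k=2: 20300 + 10795 + 25·29·35 = 56470; k=3: 7560 + 5720 + 25·5·35 = 17655; k=4: 8685 + 8190 + 25·9·35 = 24750; k=5: 11980 + 0 + 25·26·35 = 34730.
Minimum: 17655 at k=3.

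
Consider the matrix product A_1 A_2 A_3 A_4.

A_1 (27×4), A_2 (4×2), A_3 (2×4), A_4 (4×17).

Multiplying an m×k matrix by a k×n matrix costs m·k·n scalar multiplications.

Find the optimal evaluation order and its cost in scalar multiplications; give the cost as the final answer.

1270

Adjacent pairs: A_1A_2 = 27·4·2 = 216; A_2A_3 = 4·2·4 = 32; A_3A_4 = 2·4·17 = 136.
Length 3: A_1..A_3: k=1: 0+32+27·4·4=464; k=2: 216+0+27·2·4=432 → min 432 | A_2..A_4: k=2: 0+136+4·2·17=272; k=3: 32+0+4·4·17=304 → min 272.
Length 4: A_1..A_4: k=1: 0+272+27·4·17=2108; k=2: 216+136+27·2·17=1270; k=3: 432+0+27·4·17=2268 → min 1270.
Optimal parenthesization: ((A_1 A_2) (A_3 A_4)) with cost 1270.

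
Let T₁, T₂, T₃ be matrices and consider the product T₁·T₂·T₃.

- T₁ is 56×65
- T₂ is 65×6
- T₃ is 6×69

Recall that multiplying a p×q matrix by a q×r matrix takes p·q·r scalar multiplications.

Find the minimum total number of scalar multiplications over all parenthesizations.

Order (T₁·(T₂·T₃)): (T₂·T₃): 65×6 by 6×69 → 65×69, cost 65·6·69 = 26910; (T₁·(T₂·T₃)): 56×65 by 65×69 → 56×69, cost 56·65·69 = 251160; cumulative 278070. Total 278070.
Order ((T₁·T₂)·T₃): (T₁·T₂): 56×65 by 65×6 → 56×6, cost 56·65·6 = 21840; ((T₁·T₂)·T₃): 56×6 by 6×69 → 56×69, cost 56·6·69 = 23184; cumulative 45024. Total 45024.
Minimum: 45024.

45024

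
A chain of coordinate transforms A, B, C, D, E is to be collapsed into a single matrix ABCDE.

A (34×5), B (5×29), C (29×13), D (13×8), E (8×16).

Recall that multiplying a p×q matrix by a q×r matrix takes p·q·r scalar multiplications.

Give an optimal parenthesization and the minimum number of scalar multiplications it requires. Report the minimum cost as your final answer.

5765

Adjacent pairs: AB = 34·5·29 = 4930; BC = 5·29·13 = 1885; CD = 29·13·8 = 3016; DE = 13·8·16 = 1664.
Length 3: A..C: k=1: 0+1885+34·5·13=4095; k=2: 4930+0+34·29·13=17748 → min 4095 | B..D: k=2: 0+3016+5·29·8=4176; k=3: 1885+0+5·13·8=2405 → min 2405 | C..E: k=3: 0+1664+29·13·16=7696; k=4: 3016+0+29·8·16=6728 → min 6728.
Length 4: A..D: k=1: 0+2405+34·5·8=3765; k=2: 4930+3016+34·29·8=15834; k=3: 4095+0+34·13·8=7631 → min 3765 | B..E: k=2: 0+6728+5·29·16=9048; k=3: 1885+1664+5·13·16=4589; k=4: 2405+0+5·8·16=3045 → min 3045.
Length 5: A..E: k=1: 0+3045+34·5·16=5765; k=2: 4930+6728+34·29·16=27434; k=3: 4095+1664+34·13·16=12831; k=4: 3765+0+34·8·16=8117 → min 5765.
Optimal parenthesization: (A(((BC)D)E)) with cost 5765.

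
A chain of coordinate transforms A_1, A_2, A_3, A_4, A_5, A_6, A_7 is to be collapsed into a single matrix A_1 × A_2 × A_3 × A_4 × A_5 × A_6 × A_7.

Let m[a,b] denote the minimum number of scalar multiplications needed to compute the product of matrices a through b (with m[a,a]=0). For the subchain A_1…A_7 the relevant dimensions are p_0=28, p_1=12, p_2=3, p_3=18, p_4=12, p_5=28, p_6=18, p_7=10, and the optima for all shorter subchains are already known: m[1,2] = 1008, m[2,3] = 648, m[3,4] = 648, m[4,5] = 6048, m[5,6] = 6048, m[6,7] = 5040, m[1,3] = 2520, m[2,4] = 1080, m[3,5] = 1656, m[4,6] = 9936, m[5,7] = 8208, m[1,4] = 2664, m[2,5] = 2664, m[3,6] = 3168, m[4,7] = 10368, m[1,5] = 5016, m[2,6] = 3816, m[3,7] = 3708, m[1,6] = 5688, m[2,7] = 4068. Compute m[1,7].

5556

m[1,7] = min over k∈[1,6] of m[1,k]+m[k+1,7]+p_{0}·p_k·p_{7}.
k=1: 0 + 4068 + 28·12·10 = 7428; k=2: 1008 + 3708 + 28·3·10 = 5556; k=3: 2520 + 10368 + 28·18·10 = 17928; k=4: 2664 + 8208 + 28·12·10 = 14232; k=5: 5016 + 5040 + 28·28·10 = 17896; k=6: 5688 + 0 + 28·18·10 = 10728.
Minimum: 5556 at k=2.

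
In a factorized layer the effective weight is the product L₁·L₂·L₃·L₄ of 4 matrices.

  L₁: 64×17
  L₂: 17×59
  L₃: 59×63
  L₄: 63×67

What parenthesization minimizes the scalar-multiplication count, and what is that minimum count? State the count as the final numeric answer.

Adjacent pairs: L₁L₂ = 64·17·59 = 64192; L₂L₃ = 17·59·63 = 63189; L₃L₄ = 59·63·67 = 249039.
Length 3: L₁..L₃: k=1: 0+63189+64·17·63=131733; k=2: 64192+0+64·59·63=302080 → min 131733 | L₂..L₄: k=2: 0+249039+17·59·67=316240; k=3: 63189+0+17·63·67=134946 → min 134946.
Length 4: L₁..L₄: k=1: 0+134946+64·17·67=207842; k=2: 64192+249039+64·59·67=566223; k=3: 131733+0+64·63·67=401877 → min 207842.
Optimal parenthesization: (L₁·((L₂·L₃)·L₄)) with cost 207842.

207842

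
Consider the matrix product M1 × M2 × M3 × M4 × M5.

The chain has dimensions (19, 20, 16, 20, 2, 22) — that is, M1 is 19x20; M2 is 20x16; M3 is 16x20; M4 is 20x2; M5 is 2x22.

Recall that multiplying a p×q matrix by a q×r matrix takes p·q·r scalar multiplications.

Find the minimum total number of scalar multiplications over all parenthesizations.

2876

Adjacent pairs: M1M2 = 19·20·16 = 6080; M2M3 = 20·16·20 = 6400; M3M4 = 16·20·2 = 640; M4M5 = 20·2·22 = 880.
Length 3: M1..M3: k=1: 0+6400+19·20·20=14000; k=2: 6080+0+19·16·20=12160 → min 12160 | M2..M4: k=2: 0+640+20·16·2=1280; k=3: 6400+0+20·20·2=7200 → min 1280 | M3..M5: k=3: 0+880+16·20·22=7920; k=4: 640+0+16·2·22=1344 → min 1344.
Length 4: M1..M4: k=1: 0+1280+19·20·2=2040; k=2: 6080+640+19·16·2=7328; k=3: 12160+0+19·20·2=12920 → min 2040 | M2..M5: k=2: 0+1344+20·16·22=8384; k=3: 6400+880+20·20·22=16080; k=4: 1280+0+20·2·22=2160 → min 2160.
Length 5: M1..M5: k=1: 0+2160+19·20·22=10520; k=2: 6080+1344+19·16·22=14112; k=3: 12160+880+19·20·22=21400; k=4: 2040+0+19·2·22=2876 → min 2876.
Optimal order: ((M1 × (M2 × (M3 × M4))) × M5) with cost 2876.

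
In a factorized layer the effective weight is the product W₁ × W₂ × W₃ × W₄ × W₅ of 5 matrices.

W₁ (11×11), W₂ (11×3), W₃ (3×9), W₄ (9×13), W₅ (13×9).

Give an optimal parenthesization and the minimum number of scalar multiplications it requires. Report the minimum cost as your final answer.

1362

Adjacent pairs: W₁W₂ = 11·11·3 = 363; W₂W₃ = 11·3·9 = 297; W₃W₄ = 3·9·13 = 351; W₄W₅ = 9·13·9 = 1053.
Length 3: W₁..W₃: k=1: 0+297+11·11·9=1386; k=2: 363+0+11·3·9=660 → min 660 | W₂..W₄: k=2: 0+351+11·3·13=780; k=3: 297+0+11·9·13=1584 → min 780 | W₃..W₅: k=3: 0+1053+3·9·9=1296; k=4: 351+0+3·13·9=702 → min 702.
Length 4: W₁..W₄: k=1: 0+780+11·11·13=2353; k=2: 363+351+11·3·13=1143; k=3: 660+0+11·9·13=1947 → min 1143 | W₂..W₅: k=2: 0+702+11·3·9=999; k=3: 297+1053+11·9·9=2241; k=4: 780+0+11·13·9=2067 → min 999.
Length 5: W₁..W₅: k=1: 0+999+11·11·9=2088; k=2: 363+702+11·3·9=1362; k=3: 660+1053+11·9·9=2604; k=4: 1143+0+11·13·9=2430 → min 1362.
Optimal parenthesization: ((W₁ × W₂) × ((W₃ × W₄) × W₅)) with cost 1362.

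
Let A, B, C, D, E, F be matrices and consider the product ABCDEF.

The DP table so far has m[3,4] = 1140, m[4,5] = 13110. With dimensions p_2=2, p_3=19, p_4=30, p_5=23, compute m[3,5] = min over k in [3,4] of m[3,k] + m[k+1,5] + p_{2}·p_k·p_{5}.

2520

m[3,5] = min over k∈[3,4] of m[3,k]+m[k+1,5]+p_{2}·p_k·p_{5}.
k=3: 0 + 13110 + 2·19·23 = 13984; k=4: 1140 + 0 + 2·30·23 = 2520.
Minimum: 2520 at k=4.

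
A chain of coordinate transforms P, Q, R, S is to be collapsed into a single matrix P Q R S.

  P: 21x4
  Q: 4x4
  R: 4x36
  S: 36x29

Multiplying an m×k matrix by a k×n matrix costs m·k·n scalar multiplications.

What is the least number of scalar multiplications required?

Adjacent pairs: PQ = 21·4·4 = 336; QR = 4·4·36 = 576; RS = 4·36·29 = 4176.
Length 3: P..R: k=1: 0+576+21·4·36=3600; k=2: 336+0+21·4·36=3360 → min 3360 | Q..S: k=2: 0+4176+4·4·29=4640; k=3: 576+0+4·36·29=4752 → min 4640.
Length 4: P..S: k=1: 0+4640+21·4·29=7076; k=2: 336+4176+21·4·29=6948; k=3: 3360+0+21·36·29=25284 → min 6948.
Optimal order: ((P Q) (R S)) with cost 6948.

6948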